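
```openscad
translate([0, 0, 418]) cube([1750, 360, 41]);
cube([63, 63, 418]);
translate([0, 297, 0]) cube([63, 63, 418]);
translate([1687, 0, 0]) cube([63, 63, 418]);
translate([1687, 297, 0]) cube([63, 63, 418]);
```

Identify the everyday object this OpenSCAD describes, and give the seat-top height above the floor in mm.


A bench. The seat-top height is 459 mm.

A long slab on four corner posts — a bench. The slab sits at z = 418 with thickness 41, so the top is 418 + 41 = 459 mm.


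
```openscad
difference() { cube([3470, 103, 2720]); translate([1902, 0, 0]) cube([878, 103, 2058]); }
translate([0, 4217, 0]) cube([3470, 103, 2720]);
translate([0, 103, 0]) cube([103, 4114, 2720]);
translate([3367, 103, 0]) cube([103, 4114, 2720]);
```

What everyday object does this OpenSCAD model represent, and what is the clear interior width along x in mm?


A single room. The interior width is 3264 mm.

Four walls enclosing a rectangle with a door in the front wall — a room. Outside width 3470 minus two 103 mm walls gives 3264 mm.


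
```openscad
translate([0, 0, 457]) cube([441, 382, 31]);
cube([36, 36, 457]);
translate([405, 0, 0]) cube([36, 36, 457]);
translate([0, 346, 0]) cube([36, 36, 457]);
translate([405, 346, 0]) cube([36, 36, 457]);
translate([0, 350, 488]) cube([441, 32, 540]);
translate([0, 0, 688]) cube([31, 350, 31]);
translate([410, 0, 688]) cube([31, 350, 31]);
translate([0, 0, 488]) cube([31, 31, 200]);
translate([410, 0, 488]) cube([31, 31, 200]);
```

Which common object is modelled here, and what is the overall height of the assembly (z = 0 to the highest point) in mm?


A chair. The overall height is 1028 mm.

A slab on four corner posts with a tall panel at the back — a chair. The seat slab sits at z = 457 with thickness 31, and the 540 mm backrest starts at the seat top, so the overall height is 457 + 31 + 540 = 1028 mm.


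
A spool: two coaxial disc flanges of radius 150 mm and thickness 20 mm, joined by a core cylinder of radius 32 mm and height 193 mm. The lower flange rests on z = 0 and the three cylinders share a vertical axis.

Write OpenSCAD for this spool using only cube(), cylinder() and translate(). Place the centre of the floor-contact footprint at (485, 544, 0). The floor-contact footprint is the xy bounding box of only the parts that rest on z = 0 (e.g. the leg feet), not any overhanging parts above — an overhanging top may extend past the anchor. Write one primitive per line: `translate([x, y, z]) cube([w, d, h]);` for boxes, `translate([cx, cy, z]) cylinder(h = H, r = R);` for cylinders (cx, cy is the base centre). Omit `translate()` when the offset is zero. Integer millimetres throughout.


translate([485, 544, 0]) cylinder(h = 20, r = 150);
translate([485, 544, 20]) cylinder(h = 193, r = 32);
translate([485, 544, 213]) cylinder(h = 20, r = 150);


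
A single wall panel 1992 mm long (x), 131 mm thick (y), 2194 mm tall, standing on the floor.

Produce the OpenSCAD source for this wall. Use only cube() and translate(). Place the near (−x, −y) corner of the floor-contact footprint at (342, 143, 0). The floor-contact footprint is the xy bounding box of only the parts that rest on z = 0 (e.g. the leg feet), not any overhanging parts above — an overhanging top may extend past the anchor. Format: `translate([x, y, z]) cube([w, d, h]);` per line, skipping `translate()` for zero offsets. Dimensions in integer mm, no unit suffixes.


translate([342, 143, 0]) cube([1992, 131, 2194]);


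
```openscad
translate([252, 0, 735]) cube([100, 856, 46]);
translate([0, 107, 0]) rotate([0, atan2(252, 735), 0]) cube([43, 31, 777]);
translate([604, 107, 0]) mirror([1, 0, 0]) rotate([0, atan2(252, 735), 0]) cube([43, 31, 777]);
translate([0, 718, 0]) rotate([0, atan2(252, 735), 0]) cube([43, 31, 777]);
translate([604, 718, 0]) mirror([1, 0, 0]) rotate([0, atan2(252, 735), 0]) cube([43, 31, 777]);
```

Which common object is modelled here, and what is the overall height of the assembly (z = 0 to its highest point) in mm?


A sawhorse. The overall height is 781 mm.

A beam across two mirrored pairs of raked legs — a sawhorse. The beam's underside is at z = 735 (matching the legs' vertical rise in atan2(252, 735)) and the beam is 46 mm tall, so its top is at 735 + 46 = 781 mm. The raked legs top out at the beam's underside, so that is the highest point.


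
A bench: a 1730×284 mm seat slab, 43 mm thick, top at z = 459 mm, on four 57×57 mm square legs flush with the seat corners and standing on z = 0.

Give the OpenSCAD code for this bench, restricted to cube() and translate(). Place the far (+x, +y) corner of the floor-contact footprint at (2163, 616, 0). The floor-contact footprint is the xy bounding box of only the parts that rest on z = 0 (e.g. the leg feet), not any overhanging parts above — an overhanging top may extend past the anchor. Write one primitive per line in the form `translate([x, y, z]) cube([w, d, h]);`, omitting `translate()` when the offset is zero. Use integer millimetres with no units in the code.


translate([433, 332, 416]) cube([1730, 284, 43]);
translate([433, 332, 0]) cube([57, 57, 416]);
translate([433, 559, 0]) cube([57, 57, 416]);
translate([2106, 332, 0]) cube([57, 57, 416]);
translate([2106, 559, 0]) cube([57, 57, 416]);


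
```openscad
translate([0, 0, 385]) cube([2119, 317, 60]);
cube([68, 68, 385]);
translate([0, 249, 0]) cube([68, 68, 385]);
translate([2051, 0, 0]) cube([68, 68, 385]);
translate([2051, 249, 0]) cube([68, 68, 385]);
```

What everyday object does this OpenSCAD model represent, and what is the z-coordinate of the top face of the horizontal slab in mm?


A bench. The seat-top height is 445 mm.

A long slab on four corner posts — a bench. The slab sits at z = 385 with thickness 60, so the top is 385 + 60 = 445 mm.


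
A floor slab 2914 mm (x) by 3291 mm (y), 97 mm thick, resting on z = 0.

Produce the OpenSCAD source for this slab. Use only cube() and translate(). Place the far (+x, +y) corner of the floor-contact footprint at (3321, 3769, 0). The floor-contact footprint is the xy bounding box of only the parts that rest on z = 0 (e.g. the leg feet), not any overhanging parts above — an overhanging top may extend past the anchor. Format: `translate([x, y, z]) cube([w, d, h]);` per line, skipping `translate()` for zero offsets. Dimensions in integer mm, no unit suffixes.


translate([407, 478, 0]) cube([2914, 3291, 97]);


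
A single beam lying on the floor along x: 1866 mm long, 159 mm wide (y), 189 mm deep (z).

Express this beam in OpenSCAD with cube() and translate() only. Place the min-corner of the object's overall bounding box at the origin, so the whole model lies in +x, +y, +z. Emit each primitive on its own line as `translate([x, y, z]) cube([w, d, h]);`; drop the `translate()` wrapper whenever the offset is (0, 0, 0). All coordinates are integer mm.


cube([1866, 159, 189]);


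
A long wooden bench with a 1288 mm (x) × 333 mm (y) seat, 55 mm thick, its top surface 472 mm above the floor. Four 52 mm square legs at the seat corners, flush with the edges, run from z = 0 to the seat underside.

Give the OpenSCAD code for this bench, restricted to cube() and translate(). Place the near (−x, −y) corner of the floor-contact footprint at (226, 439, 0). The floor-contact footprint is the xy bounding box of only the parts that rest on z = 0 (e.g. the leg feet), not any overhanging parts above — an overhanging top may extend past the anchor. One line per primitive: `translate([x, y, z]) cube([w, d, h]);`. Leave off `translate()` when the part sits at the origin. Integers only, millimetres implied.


translate([226, 439, 417]) cube([1288, 333, 55]);
translate([226, 439, 0]) cube([52, 52, 417]);
translate([226, 720, 0]) cube([52, 52, 417]);
translate([1462, 439, 0]) cube([52, 52, 417]);
translate([1462, 720, 0]) cube([52, 52, 417]);


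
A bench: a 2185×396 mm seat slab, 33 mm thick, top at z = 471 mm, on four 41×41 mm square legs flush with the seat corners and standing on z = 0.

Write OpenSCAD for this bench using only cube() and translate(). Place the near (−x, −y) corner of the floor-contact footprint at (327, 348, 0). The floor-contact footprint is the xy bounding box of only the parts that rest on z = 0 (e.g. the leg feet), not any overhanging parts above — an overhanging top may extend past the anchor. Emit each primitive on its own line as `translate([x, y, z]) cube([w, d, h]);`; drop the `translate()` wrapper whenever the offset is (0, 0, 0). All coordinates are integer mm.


translate([327, 348, 438]) cube([2185, 396, 33]);
translate([327, 348, 0]) cube([41, 41, 438]);
translate([327, 703, 0]) cube([41, 41, 438]);
translate([2471, 348, 0]) cube([41, 41, 438]);
translate([2471, 703, 0]) cube([41, 41, 438]);


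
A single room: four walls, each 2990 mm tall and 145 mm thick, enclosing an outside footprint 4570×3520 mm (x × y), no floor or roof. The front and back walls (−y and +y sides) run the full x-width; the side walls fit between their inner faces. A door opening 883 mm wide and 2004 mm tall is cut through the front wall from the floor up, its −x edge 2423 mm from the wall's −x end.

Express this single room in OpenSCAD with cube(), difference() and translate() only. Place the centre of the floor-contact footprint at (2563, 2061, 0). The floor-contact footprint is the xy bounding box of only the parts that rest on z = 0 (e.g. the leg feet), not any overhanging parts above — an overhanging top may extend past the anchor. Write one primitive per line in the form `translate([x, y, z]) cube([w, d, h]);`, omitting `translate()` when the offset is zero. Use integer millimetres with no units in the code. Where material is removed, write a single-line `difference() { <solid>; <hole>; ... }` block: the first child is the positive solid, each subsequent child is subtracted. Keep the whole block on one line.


difference() { translate([278, 301, 0]) cube([4570, 145, 2990]); translate([2701, 301, 0]) cube([883, 145, 2004]); }
translate([278, 3676, 0]) cube([4570, 145, 2990]);
translate([278, 446, 0]) cube([145, 3230, 2990]);
translate([4703, 446, 0]) cube([145, 3230, 2990]);


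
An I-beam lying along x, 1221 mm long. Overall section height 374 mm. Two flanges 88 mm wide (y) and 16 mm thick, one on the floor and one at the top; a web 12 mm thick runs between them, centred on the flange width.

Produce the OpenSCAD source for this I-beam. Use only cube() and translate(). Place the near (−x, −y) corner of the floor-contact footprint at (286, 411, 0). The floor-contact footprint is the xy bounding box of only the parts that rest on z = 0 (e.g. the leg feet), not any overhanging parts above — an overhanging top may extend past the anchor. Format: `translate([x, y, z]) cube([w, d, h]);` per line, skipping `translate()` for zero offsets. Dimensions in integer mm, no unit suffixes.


translate([286, 411, 0]) cube([1221, 88, 16]);
translate([286, 449, 16]) cube([1221, 12, 342]);
translate([286, 411, 358]) cube([1221, 88, 16]);


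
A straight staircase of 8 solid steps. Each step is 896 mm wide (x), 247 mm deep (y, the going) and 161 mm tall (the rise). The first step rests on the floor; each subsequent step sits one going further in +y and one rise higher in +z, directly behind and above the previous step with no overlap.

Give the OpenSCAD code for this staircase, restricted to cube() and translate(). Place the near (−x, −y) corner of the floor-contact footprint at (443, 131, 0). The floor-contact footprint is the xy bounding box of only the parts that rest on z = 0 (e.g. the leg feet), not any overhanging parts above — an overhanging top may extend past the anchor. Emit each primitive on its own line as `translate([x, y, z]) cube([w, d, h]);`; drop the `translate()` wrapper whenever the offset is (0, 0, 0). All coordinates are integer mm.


translate([443, 131, 0]) cube([896, 247, 161]);
translate([443, 378, 161]) cube([896, 247, 161]);
translate([443, 625, 322]) cube([896, 247, 161]);
translate([443, 872, 483]) cube([896, 247, 161]);
translate([443, 1119, 644]) cube([896, 247, 161]);
translate([443, 1366, 805]) cube([896, 247, 161]);
translate([443, 1613, 966]) cube([896, 247, 161]);
translate([443, 1860, 1127]) cube([896, 247, 161]);


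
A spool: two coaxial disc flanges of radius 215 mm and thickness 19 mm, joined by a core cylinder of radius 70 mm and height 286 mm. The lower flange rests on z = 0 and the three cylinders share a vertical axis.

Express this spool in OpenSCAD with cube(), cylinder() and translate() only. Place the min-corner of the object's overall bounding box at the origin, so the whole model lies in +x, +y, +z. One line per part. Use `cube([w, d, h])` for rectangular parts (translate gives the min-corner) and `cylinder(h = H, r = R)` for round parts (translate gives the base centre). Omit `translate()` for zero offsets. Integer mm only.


translate([215, 215, 0]) cylinder(h = 19, r = 215);
translate([215, 215, 19]) cylinder(h = 286, r = 70);
translate([215, 215, 305]) cylinder(h = 19, r = 215);


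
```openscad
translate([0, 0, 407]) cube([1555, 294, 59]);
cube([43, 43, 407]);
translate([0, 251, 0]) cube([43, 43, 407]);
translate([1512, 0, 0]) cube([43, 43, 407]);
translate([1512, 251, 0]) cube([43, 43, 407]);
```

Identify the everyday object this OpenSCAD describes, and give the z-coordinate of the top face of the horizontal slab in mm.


A bench. The seat-top height is 466 mm.

A long slab on four corner posts — a bench. The slab sits at z = 407 with thickness 59, so the top is 407 + 59 = 466 mm.


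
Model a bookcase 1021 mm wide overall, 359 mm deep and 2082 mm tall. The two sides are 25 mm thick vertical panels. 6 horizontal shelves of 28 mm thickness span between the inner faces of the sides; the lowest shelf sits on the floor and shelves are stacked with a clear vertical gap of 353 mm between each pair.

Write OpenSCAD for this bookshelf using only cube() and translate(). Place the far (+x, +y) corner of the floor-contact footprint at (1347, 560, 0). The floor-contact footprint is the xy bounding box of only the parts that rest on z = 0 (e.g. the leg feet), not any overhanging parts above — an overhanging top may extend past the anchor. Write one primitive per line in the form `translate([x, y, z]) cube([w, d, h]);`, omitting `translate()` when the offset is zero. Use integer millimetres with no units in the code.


translate([326, 201, 0]) cube([25, 359, 2082]);
translate([1322, 201, 0]) cube([25, 359, 2082]);
translate([351, 201, 0]) cube([971, 359, 28]);
translate([351, 201, 381]) cube([971, 359, 28]);
translate([351, 201, 762]) cube([971, 359, 28]);
translate([351, 201, 1143]) cube([971, 359, 28]);
translate([351, 201, 1524]) cube([971, 359, 28]);
translate([351, 201, 1905]) cube([971, 359, 28]);


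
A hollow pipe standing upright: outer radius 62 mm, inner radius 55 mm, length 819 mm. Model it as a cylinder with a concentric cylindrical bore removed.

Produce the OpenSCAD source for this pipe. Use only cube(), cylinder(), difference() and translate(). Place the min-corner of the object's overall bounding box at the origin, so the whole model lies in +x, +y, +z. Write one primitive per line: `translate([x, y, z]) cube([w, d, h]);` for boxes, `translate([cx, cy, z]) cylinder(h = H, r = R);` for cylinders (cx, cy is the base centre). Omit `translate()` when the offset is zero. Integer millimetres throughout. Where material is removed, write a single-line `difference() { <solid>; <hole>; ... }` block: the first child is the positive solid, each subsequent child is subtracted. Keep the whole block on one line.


difference() { translate([62, 62, 0]) cylinder(h = 819, r = 62); translate([62, 62, 0]) cylinder(h = 819, r = 55); }


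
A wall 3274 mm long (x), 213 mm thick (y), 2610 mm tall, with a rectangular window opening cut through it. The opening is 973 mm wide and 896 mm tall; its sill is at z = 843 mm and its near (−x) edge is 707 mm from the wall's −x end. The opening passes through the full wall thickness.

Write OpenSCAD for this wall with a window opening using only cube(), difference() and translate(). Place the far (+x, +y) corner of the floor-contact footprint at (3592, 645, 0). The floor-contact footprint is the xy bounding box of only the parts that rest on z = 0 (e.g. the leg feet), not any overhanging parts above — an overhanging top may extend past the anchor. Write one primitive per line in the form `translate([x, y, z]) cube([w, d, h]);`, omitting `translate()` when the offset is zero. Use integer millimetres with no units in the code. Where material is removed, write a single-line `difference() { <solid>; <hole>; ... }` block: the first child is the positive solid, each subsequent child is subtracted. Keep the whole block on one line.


difference() { translate([318, 432, 0]) cube([3274, 213, 2610]); translate([1025, 432, 843]) cube([973, 213, 896]); }


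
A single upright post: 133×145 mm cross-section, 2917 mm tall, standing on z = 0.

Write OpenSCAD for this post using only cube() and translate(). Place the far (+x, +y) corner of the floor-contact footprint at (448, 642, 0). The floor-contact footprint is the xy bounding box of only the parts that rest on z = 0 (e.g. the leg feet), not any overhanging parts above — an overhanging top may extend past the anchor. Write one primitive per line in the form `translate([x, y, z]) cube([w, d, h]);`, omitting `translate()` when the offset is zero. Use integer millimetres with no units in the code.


translate([315, 497, 0]) cube([133, 145, 2917]);


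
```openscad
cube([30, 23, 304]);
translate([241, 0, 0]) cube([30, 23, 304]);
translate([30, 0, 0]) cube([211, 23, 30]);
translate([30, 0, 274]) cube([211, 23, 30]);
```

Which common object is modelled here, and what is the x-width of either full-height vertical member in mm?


A picture frame. The border width is 30 mm.

Four thin pieces enclosing a rectangular opening — a picture frame. The two full-height stiles are 304 mm tall; the top rail sits at z = 274 and is 30 mm tall, so the border above the opening is 304 − 274 = 30 mm, matching the stile x-width.


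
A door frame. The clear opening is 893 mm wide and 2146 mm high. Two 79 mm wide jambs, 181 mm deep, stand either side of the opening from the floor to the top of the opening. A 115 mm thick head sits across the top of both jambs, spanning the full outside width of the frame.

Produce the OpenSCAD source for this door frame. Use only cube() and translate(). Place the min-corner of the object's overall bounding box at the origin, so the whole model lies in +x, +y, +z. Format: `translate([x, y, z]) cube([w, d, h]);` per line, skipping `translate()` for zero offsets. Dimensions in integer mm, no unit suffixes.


cube([79, 181, 2146]);
translate([972, 0, 0]) cube([79, 181, 2146]);
translate([0, 0, 2146]) cube([1051, 181, 115]);


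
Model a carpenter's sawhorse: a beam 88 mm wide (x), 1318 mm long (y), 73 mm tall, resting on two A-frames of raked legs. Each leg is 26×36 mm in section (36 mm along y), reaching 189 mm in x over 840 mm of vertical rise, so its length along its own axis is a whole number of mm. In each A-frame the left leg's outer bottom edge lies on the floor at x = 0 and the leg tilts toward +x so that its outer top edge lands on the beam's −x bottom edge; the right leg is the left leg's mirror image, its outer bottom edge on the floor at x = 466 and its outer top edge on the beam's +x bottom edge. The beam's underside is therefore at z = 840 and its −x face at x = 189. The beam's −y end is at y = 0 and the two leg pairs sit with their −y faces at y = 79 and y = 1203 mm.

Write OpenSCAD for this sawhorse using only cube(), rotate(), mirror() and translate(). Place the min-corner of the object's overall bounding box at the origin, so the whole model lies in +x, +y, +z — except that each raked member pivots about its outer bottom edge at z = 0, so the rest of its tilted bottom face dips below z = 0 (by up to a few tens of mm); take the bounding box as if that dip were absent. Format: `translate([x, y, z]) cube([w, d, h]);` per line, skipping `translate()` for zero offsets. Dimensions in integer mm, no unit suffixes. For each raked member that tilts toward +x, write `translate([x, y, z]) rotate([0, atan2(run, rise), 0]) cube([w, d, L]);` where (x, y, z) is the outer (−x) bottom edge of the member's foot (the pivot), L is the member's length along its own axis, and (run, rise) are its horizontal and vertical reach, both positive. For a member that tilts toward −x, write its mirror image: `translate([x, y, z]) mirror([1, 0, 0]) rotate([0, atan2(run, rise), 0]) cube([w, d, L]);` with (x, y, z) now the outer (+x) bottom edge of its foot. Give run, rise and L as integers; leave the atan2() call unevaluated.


translate([189, 0, 840]) cube([88, 1318, 73]);
translate([0, 79, 0]) rotate([0, atan2(189, 840), 0]) cube([26, 36, 861]);
translate([466, 79, 0]) mirror([1, 0, 0]) rotate([0, atan2(189, 840), 0]) cube([26, 36, 861]);
translate([0, 1203, 0]) rotate([0, atan2(189, 840), 0]) cube([26, 36, 861]);
translate([466, 1203, 0]) mirror([1, 0, 0]) rotate([0, atan2(189, 840), 0]) cube([26, 36, 861]);


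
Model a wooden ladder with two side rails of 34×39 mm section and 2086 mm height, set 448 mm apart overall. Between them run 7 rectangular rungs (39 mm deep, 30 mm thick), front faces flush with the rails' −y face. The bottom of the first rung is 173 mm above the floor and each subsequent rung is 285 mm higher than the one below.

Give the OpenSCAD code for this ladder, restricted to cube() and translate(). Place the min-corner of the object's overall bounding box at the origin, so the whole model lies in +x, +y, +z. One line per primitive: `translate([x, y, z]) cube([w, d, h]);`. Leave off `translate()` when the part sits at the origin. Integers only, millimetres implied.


cube([34, 39, 2086]);
translate([414, 0, 0]) cube([34, 39, 2086]);
translate([34, 0, 173]) cube([380, 39, 30]);
translate([34, 0, 458]) cube([380, 39, 30]);
translate([34, 0, 743]) cube([380, 39, 30]);
translate([34, 0, 1028]) cube([380, 39, 30]);
translate([34, 0, 1313]) cube([380, 39, 30]);
translate([34, 0, 1598]) cube([380, 39, 30]);
translate([34, 0, 1883]) cube([380, 39, 30]);


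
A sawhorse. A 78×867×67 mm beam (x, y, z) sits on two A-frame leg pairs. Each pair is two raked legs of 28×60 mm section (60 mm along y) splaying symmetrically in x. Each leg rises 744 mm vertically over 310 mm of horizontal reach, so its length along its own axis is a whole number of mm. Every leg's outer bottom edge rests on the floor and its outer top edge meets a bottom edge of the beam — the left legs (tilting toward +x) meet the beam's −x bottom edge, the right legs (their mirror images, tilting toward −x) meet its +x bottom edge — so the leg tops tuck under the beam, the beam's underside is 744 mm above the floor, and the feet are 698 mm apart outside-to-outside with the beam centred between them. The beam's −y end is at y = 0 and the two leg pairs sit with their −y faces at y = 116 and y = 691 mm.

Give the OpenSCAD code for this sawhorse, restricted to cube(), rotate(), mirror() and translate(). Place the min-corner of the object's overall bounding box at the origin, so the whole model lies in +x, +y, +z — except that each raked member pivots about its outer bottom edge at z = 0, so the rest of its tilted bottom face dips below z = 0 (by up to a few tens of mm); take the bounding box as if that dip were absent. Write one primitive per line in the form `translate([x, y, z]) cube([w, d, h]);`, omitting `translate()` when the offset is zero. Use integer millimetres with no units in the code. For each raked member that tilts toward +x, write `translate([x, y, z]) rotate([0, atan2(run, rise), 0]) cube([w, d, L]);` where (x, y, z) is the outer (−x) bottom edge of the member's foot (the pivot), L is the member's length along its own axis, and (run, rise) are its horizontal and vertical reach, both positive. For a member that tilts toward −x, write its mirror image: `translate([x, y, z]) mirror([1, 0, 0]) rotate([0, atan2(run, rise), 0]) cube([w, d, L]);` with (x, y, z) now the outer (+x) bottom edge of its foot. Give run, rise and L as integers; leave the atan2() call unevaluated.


translate([310, 0, 744]) cube([78, 867, 67]);
translate([0, 116, 0]) rotate([0, atan2(310, 744), 0]) cube([28, 60, 806]);
translate([698, 116, 0]) mirror([1, 0, 0]) rotate([0, atan2(310, 744), 0]) cube([28, 60, 806]);
translate([0, 691, 0]) rotate([0, atan2(310, 744), 0]) cube([28, 60, 806]);
translate([698, 691, 0]) mirror([1, 0, 0]) rotate([0, atan2(310, 744), 0]) cube([28, 60, 806]);


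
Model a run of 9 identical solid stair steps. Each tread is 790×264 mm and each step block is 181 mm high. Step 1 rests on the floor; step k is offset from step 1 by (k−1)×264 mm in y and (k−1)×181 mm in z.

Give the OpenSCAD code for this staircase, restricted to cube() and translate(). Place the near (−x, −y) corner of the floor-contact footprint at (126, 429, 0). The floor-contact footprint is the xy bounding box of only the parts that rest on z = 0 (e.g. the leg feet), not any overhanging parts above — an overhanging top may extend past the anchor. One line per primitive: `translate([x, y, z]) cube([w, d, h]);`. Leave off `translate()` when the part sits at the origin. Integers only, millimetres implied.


translate([126, 429, 0]) cube([790, 264, 181]);
translate([126, 693, 181]) cube([790, 264, 181]);
translate([126, 957, 362]) cube([790, 264, 181]);
translate([126, 1221, 543]) cube([790, 264, 181]);
translate([126, 1485, 724]) cube([790, 264, 181]);
translate([126, 1749, 905]) cube([790, 264, 181]);
translate([126, 2013, 1086]) cube([790, 264, 181]);
translate([126, 2277, 1267]) cube([790, 264, 181]);
translate([126, 2541, 1448]) cube([790, 264, 181]);


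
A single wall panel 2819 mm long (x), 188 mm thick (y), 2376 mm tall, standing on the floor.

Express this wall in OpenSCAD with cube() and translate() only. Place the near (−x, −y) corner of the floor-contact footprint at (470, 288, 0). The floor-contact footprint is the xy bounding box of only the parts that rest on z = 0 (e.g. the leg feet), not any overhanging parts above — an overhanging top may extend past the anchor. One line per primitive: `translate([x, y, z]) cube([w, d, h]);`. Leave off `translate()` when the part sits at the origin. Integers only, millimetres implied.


translate([470, 288, 0]) cube([2819, 188, 2376]);


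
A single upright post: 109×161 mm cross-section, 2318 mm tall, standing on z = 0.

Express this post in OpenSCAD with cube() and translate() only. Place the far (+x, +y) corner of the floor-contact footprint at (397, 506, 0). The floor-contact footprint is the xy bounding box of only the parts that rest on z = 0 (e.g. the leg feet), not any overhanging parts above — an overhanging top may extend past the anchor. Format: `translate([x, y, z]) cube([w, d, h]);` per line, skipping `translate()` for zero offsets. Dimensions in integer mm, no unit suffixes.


translate([288, 345, 0]) cube([109, 161, 2318]);


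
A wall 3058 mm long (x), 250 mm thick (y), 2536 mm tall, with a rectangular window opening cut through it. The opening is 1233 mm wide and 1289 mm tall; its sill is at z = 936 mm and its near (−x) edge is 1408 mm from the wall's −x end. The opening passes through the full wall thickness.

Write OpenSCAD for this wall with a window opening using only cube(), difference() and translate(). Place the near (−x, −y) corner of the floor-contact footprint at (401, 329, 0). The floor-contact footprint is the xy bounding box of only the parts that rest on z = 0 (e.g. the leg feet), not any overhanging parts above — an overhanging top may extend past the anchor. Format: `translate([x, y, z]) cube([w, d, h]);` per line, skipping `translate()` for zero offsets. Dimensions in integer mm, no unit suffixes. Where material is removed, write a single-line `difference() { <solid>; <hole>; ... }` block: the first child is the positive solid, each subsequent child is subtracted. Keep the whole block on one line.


difference() { translate([401, 329, 0]) cube([3058, 250, 2536]); translate([1809, 329, 936]) cube([1233, 250, 1289]); }


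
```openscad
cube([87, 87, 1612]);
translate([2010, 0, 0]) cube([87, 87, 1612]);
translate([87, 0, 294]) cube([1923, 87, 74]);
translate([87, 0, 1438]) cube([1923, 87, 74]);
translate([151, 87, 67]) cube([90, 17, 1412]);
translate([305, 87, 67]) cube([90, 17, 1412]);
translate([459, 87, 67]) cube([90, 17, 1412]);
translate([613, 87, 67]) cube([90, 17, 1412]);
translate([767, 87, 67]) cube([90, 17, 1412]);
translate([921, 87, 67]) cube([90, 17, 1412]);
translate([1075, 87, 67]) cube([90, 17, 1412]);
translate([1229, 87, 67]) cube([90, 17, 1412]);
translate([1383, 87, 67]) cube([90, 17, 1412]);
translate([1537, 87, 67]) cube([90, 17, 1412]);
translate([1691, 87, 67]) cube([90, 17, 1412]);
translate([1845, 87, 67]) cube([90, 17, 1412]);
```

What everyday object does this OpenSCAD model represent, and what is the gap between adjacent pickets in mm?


A fence section. The picket gap is 64 mm.

Two posts, two rails, 12 pickets — a fence section. Span 1923 mm holds 12 pickets of 90 mm with 13 equal gaps: ⌊(1923 − 12·90) / 13⌋ = 64 mm.


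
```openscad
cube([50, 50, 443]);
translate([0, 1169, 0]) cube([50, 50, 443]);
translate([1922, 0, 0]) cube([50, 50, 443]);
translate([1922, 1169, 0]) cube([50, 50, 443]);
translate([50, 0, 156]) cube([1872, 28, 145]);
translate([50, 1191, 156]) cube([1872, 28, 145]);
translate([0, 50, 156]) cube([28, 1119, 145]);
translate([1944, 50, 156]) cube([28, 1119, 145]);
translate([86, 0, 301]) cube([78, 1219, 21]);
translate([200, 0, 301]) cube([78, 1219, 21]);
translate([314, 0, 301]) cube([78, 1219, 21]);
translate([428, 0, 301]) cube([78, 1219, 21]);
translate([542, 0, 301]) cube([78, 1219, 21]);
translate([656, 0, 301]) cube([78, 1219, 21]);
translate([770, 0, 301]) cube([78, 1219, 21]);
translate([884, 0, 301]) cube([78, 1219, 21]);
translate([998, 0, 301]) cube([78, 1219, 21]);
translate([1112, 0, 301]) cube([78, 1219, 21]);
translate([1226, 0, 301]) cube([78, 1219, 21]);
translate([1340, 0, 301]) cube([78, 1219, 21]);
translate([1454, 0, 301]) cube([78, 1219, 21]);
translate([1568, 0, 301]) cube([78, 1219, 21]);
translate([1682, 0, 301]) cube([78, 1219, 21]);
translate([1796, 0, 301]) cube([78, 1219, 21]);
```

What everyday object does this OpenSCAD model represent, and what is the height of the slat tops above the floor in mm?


A bed frame. The slat-top height is 322 mm.

Four posts, four rails, and a row of slats — a bed frame. Slats sit on the rails at z = 156 + 145 = 301; with slat thickness 21, the top is 322 mm.


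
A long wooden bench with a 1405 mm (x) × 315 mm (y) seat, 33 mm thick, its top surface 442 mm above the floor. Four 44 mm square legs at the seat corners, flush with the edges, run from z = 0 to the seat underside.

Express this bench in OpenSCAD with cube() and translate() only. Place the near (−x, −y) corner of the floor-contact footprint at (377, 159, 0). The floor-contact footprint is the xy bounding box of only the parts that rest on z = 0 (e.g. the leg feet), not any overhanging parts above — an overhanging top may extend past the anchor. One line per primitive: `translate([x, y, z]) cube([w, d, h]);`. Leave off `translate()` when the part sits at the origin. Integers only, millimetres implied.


translate([377, 159, 409]) cube([1405, 315, 33]);
translate([377, 159, 0]) cube([44, 44, 409]);
translate([377, 430, 0]) cube([44, 44, 409]);
translate([1738, 159, 0]) cube([44, 44, 409]);
translate([1738, 430, 0]) cube([44, 44, 409]);


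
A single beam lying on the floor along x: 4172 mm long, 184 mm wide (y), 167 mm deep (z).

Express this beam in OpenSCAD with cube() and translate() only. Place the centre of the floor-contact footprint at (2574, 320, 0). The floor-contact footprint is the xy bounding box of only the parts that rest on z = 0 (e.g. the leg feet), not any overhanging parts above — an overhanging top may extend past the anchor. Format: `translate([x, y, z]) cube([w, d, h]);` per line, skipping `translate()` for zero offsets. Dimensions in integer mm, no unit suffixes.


translate([488, 228, 0]) cube([4172, 184, 167]);


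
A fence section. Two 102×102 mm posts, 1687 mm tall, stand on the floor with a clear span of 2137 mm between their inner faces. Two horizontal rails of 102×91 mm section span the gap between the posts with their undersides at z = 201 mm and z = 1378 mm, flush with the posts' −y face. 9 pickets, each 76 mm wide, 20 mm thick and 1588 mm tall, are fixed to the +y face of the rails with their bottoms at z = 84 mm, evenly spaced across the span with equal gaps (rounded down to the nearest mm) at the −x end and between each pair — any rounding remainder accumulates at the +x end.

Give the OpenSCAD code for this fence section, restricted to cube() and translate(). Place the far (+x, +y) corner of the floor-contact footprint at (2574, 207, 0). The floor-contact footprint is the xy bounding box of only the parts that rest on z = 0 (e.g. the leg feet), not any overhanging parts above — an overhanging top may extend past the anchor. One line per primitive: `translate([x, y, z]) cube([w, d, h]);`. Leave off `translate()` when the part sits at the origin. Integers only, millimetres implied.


translate([233, 105, 0]) cube([102, 102, 1687]);
translate([2472, 105, 0]) cube([102, 102, 1687]);
translate([335, 105, 201]) cube([2137, 102, 91]);
translate([335, 105, 1378]) cube([2137, 102, 91]);
translate([480, 207, 84]) cube([76, 20, 1588]);
translate([701, 207, 84]) cube([76, 20, 1588]);
translate([922, 207, 84]) cube([76, 20, 1588]);
translate([1143, 207, 84]) cube([76, 20, 1588]);
translate([1364, 207, 84]) cube([76, 20, 1588]);
translate([1585, 207, 84]) cube([76, 20, 1588]);
translate([1806, 207, 84]) cube([76, 20, 1588]);
translate([2027, 207, 84]) cube([76, 20, 1588]);
translate([2248, 207, 84]) cube([76, 20, 1588]);


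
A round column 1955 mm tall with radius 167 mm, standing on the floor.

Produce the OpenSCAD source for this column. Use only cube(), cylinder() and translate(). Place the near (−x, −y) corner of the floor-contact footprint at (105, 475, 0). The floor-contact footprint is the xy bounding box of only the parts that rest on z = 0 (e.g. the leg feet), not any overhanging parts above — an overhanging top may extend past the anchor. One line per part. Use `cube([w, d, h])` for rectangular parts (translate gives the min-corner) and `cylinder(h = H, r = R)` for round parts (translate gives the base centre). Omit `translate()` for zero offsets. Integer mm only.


translate([272, 642, 0]) cylinder(h = 1955, r = 167);


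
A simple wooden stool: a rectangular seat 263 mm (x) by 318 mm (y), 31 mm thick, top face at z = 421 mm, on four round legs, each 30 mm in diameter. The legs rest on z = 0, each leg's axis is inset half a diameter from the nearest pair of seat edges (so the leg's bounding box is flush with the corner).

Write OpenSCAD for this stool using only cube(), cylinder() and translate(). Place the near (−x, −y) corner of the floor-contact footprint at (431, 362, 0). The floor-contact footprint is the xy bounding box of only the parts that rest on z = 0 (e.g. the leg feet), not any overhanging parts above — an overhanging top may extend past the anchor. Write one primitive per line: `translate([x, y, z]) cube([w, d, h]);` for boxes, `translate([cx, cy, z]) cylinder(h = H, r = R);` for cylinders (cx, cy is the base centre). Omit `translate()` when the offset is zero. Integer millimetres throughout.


// leg_h = 421 - 31 = 390
translate([431, 362, 390]) cube([263, 318, 31]);
translate([446, 377, 0]) cylinder(h = 390, r = 15);
translate([679, 377, 0]) cylinder(h = 390, r = 15);
translate([446, 665, 0]) cylinder(h = 390, r = 15);
translate([679, 665, 0]) cylinder(h = 390, r = 15);


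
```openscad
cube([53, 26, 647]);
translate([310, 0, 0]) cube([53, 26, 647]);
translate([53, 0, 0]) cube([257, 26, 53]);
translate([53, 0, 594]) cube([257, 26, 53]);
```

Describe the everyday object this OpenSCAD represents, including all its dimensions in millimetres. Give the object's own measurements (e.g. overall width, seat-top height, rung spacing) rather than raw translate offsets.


A rectangular picture frame lying in the x–z plane (depth along y). The opening is 257 mm wide (x) by 541 mm tall (z), surrounded by a border 53 mm wide on all four sides. The frame is 26 mm deep and is made of two full-height vertical stiles with two horizontal rails fitted between them.


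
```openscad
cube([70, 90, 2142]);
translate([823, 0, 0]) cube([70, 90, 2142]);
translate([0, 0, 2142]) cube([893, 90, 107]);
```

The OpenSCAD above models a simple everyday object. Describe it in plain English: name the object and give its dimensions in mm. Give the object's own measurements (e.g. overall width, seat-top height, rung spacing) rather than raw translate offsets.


A door frame. The clear opening is 753 mm wide and 2142 mm high. Two 70 mm wide jambs, 90 mm deep, stand either side of the opening from the floor to the top of the opening. A 107 mm thick head sits across the top of both jambs, spanning the full outside width of the frame.


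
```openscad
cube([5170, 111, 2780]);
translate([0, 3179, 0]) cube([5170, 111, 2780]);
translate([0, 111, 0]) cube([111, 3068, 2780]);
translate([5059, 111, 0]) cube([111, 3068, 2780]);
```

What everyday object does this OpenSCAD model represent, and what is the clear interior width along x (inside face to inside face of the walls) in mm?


A house (or room) frame. The interior width is 4948 mm.

Four 2780 mm walls enclosing a rectangle with no floor or roof — a room or house frame. Outside width is 5170 mm and wall thickness is 111 mm, so the interior width is 5170 − 2 × 111 = 4948 mm.


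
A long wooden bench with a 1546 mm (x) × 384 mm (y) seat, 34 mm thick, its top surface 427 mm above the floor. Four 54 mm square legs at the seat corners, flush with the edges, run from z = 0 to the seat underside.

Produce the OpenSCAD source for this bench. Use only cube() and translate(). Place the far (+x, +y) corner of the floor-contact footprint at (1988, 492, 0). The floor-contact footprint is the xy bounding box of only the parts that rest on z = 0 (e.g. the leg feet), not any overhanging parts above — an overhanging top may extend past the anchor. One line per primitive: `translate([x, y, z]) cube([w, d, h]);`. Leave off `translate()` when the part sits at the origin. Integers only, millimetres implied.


translate([442, 108, 393]) cube([1546, 384, 34]);
translate([442, 108, 0]) cube([54, 54, 393]);
translate([442, 438, 0]) cube([54, 54, 393]);
translate([1934, 108, 0]) cube([54, 54, 393]);
translate([1934, 438, 0]) cube([54, 54, 393]);


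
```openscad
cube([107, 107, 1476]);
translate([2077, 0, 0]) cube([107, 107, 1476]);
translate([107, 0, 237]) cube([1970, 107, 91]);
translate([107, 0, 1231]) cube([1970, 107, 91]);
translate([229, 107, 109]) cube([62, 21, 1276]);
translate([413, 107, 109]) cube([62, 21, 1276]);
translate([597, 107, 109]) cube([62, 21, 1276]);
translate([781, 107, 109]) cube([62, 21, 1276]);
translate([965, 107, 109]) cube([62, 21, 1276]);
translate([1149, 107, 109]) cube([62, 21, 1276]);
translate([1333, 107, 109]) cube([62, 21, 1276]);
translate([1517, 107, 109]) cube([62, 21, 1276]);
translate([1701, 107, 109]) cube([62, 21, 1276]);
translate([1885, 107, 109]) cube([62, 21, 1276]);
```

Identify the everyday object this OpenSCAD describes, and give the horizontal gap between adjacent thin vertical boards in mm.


A fence section. The picket gap is 122 mm.

Two posts, two rails, 10 pickets — a fence section. Span 1970 mm holds 10 pickets of 62 mm with 11 equal gaps: ⌊(1970 − 10·62) / 11⌋ = 122 mm.


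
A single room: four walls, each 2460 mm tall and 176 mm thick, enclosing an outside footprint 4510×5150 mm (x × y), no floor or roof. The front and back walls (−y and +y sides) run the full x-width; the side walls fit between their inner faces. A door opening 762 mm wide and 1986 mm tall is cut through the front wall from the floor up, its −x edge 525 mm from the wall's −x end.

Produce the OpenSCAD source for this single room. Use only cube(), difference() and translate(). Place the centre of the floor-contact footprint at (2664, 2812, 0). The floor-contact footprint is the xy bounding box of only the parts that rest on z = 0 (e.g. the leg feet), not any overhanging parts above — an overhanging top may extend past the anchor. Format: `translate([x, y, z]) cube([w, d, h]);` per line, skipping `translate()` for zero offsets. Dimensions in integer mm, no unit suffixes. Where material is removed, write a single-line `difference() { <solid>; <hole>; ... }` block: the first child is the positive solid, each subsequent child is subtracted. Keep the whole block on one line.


difference() { translate([409, 237, 0]) cube([4510, 176, 2460]); translate([934, 237, 0]) cube([762, 176, 1986]); }
translate([409, 5211, 0]) cube([4510, 176, 2460]);
translate([409, 413, 0]) cube([176, 4798, 2460]);
translate([4743, 413, 0]) cube([176, 4798, 2460]);
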